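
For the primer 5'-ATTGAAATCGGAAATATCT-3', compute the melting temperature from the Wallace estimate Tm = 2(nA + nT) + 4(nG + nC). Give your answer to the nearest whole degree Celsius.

Base counts: A=8, T=6, G=3, C=2 (length 19).
Tm = 2·(8+6) + 4·(3+2) = 2·14 + 4·5 = 28 + 20 = 48°C.

48°C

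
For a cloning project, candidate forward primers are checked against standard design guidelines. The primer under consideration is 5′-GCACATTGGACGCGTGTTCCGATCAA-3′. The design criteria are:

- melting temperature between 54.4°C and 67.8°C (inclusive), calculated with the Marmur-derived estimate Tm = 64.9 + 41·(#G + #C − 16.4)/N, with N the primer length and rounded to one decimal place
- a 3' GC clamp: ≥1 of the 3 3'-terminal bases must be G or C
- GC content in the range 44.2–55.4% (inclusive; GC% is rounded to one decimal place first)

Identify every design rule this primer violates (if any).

Base counts: A=6, T=6, G=7, C=7 (length 26).
Tm: Tm = 64.9 + 41·(14 − 16.4)/26 = 61.1°C ✓
GC clamp: 3' end CAA has 1 G/C ✓
GC content: GC 14/26 = 53.8% ✓

Meets all criteria.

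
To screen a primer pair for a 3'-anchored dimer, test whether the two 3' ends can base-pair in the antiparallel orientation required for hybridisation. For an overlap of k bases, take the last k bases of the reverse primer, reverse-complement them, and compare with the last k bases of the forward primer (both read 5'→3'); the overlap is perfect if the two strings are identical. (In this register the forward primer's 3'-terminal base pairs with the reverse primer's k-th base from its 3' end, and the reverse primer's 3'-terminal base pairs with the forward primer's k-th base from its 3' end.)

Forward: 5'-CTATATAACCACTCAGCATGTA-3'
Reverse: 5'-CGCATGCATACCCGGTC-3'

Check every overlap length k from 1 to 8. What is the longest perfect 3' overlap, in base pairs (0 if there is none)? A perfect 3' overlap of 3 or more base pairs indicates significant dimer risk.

Last 8 bases (5'→3') — forward …AGCATGTA, reverse …ACCCGGTC.
Reverse complement of the reverse primer's last 8 bases: GACCGGGT; its first k bases are the reverse complement of the reverse primer's last k bases, so a perfect k-base overlap needs the forward primer's last k bases to equal them.
Comparing (forward last k vs required): k=1: A vs G ✗; k=2: TA vs GA ✗; k=3: GTA vs GAC ✗; k=4: TGTA vs GACC ✗; k=5: ATGTA vs GACCG ✗; k=6: CATGTA vs GACCGG ✗; k=7: GCATGTA vs GACCGGG ✗; k=8: AGCATGTA vs GACCGGGT ✗.
No overlap length from 1 to 8 is perfect, so the longest perfect 3' overlap is 0.

Longest perfect overlap: 0 complementary base pairs; below the dimer-risk threshold (threshold 3).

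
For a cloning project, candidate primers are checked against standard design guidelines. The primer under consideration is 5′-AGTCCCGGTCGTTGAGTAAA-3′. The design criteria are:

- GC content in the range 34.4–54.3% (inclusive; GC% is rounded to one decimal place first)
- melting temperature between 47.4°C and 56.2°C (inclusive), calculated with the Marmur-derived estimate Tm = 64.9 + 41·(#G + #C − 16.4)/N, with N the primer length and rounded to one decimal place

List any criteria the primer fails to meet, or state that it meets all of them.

Base counts: A=5, T=5, G=6, C=4 (length 20).
GC content: GC 10/20 = 50.0% ✓
Tm: Tm = 64.9 + 41·(10 − 16.4)/20 = 51.8°C ✓

Meets all criteria.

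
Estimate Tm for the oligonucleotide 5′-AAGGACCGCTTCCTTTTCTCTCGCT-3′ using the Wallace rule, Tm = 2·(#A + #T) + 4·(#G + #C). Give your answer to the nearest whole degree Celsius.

76°C

Base counts: A=3, T=9, G=4, C=9 (length 25).
Tm = 2·(3+9) + 4·(4+9) = 2·12 + 4·13 = 24 + 52 = 76°C.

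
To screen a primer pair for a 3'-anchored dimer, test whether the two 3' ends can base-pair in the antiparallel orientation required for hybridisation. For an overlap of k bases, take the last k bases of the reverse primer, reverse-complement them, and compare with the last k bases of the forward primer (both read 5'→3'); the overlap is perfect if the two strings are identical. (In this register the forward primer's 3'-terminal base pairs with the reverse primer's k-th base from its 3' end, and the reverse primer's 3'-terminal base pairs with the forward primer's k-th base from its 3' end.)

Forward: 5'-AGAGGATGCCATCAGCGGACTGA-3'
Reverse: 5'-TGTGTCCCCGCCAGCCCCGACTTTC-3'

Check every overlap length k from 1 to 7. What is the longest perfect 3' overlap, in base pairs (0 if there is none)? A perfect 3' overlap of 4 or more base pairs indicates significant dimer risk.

Longest perfect overlap: 2 complementary base pairs; below the dimer-risk threshold (threshold 4).

Last 7 bases (5'→3') — forward …GGACTGA, reverse …GACTTTC.
Reverse complement of the reverse primer's last 7 bases: GAAAGTC; its first k bases are the reverse complement of the reverse primer's last k bases, so a perfect k-base overlap needs the forward primer's last k bases to equal them.
Comparing (forward last k vs required): k=1: A vs G ✗; k=2: GA vs GA ✓; k=3: TGA vs GAA ✗; k=4: CTGA vs GAAA ✗; k=5: ACTGA vs GAAAG ✗; k=6: GACTGA vs GAAAGT ✗; k=7: GGACTGA vs GAAAGTC ✗.
Only k = 2 is perfect, so the longest perfect 3' overlap is 2.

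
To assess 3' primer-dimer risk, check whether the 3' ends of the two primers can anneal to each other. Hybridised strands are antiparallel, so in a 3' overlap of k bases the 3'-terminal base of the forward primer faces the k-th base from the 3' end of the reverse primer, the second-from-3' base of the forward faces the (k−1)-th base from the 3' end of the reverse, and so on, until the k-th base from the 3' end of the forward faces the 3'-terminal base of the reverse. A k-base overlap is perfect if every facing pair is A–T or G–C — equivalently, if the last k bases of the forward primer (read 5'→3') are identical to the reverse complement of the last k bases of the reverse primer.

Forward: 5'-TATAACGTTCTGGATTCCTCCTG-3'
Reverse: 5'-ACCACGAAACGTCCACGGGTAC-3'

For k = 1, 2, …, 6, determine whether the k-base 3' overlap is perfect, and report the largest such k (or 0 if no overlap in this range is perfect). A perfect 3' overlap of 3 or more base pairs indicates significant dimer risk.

Longest perfect overlap: 1 complementary base pair; below the dimer-risk threshold (threshold 3).

Last 6 bases (5'→3') — forward …CTCCTG, reverse …GGGTAC.
Reverse complement of the reverse primer's last 6 bases: GTACCC; its first k bases are the reverse complement of the reverse primer's last k bases, so a perfect k-base overlap needs the forward primer's last k bases to equal them.
Comparing (forward last k vs required): k=1: G vs G ✓; k=2: TG vs GT ✗; k=3: CTG vs GTA ✗; k=4: CCTG vs GTAC ✗; k=5: TCCTG vs GTACC ✗; k=6: CTCCTG vs GTACCC ✗.
Only k = 1 is perfect, so the longest perfect 3' overlap is 1.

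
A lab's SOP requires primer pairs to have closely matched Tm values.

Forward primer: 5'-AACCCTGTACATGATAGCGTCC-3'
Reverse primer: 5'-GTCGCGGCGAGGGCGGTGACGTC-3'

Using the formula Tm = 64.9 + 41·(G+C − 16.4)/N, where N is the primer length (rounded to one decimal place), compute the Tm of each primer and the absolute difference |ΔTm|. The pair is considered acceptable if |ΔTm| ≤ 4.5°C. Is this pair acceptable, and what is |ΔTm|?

|ΔTm| = 13.0°C; the pair is not acceptable.

Forward: G+C = 11, N = 22 → Tm = 64.9 + 41·(11 − 16.4)/22 = 54.8°C.
Reverse: G+C = 18, N = 23 → Tm = 64.9 + 41·(18 − 16.4)/23 = 67.8°C.
|ΔTm| = |54.8 − 67.8| = 13.0°C, > 4.5°C.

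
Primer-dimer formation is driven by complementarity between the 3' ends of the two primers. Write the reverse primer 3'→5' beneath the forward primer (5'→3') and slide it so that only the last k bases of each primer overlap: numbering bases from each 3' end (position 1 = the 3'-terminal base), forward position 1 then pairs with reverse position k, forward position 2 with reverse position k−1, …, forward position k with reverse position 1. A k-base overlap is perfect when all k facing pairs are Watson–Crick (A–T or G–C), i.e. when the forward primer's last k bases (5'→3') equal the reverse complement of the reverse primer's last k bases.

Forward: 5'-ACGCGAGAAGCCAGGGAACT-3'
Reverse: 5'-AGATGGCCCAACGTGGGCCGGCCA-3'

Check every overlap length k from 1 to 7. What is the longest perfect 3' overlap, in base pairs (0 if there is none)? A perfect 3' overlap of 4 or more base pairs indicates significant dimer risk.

Longest perfect overlap: 1 complementary base pair; below the dimer-risk threshold (threshold 4).

Last 7 bases (5'→3') — forward …GGGAACT, reverse …CCGGCCA.
Reverse complement of the reverse primer's last 7 bases: TGGCCGG; its first k bases are the reverse complement of the reverse primer's last k bases, so a perfect k-base overlap needs the forward primer's last k bases to equal them.
Comparing (forward last k vs required): k=1: T vs T ✓; k=2: CT vs TG ✗; k=3: ACT vs TGG ✗; k=4: AACT vs TGGC ✗; k=5: GAACT vs TGGCC ✗; k=6: GGAACT vs TGGCCG ✗; k=7: GGGAACT vs TGGCCGG ✗.
Only k = 1 is perfect, so the longest perfect 3' overlap is 1.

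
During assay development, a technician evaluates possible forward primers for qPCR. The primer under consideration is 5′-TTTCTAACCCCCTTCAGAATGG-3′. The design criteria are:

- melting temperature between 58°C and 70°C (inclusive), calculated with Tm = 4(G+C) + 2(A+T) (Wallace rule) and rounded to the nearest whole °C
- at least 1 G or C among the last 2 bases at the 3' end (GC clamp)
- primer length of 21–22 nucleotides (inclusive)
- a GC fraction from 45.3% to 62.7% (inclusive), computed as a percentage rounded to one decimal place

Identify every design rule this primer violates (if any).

Meets all criteria.

Base counts: A=5, T=7, G=3, C=7 (length 22).
Tm: Tm = 2·12 + 4·10 = 64°C ✓
GC clamp: 3' end GG has 2 G/C ✓
length: length 22 ✓
GC content: GC 10/22 = 45.5% ✓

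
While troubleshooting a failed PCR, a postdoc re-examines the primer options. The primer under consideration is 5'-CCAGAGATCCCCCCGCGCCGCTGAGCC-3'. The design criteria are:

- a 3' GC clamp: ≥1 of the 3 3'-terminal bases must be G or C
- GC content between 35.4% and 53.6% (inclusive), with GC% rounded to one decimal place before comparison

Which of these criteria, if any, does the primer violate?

Base counts: A=4, T=2, G=7, C=14 (length 27).
GC clamp: 3' end GCC has 3 G/C ✓
GC content: GC 21/27 = 77.8%, outside 35.4–53.6% ✗

Fails: GC content.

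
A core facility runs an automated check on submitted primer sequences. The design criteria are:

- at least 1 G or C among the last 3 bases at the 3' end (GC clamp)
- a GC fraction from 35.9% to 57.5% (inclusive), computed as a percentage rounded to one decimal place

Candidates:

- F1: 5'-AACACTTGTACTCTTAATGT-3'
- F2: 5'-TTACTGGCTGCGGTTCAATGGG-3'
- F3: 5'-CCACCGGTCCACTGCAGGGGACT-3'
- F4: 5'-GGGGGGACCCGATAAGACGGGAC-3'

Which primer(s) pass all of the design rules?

F1 (20 nt, A=6 T=8 G=2 C=4): 3' end TGT has 1 G/C ✓; GC 6/20 = 30.0%, outside 35.9–57.5% ✗ — fails.
F2 (22 nt, A=3 T=7 G=8 C=4): 3' end GGG has 3 G/C ✓; GC 12/22 = 54.5% ✓ — passes.
F3 (23 nt, A=4 T=3 G=7 C=9): 3' end ACT has 1 G/C ✓; GC 16/23 = 69.6%, outside 35.9–57.5% ✗ — fails.
F4 (23 nt, A=6 T=1 G=11 C=5): 3' end GAC has 2 G/C ✓; GC 16/23 = 69.6%, outside 35.9–57.5% ✗ — fails.

F2 only.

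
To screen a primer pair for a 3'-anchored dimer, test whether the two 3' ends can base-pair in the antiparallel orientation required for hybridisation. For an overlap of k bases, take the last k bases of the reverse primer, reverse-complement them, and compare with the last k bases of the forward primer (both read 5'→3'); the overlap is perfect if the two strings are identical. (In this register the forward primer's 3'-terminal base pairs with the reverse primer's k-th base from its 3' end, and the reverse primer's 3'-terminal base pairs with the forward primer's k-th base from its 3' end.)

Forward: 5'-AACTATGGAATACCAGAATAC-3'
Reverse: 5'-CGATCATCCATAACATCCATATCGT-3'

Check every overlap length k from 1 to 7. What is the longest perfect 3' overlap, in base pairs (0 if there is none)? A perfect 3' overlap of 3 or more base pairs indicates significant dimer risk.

Last 7 bases (5'→3') — forward …AGAATAC, reverse …ATATCGT.
Reverse complement of the reverse primer's last 7 bases: ACGATAT; its first k bases are the reverse complement of the reverse primer's last k bases, so a perfect k-base overlap needs the forward primer's last k bases to equal them.
Comparing (forward last k vs required): k=1: C vs A ✗; k=2: AC vs AC ✓; k=3: TAC vs ACG ✗; k=4: ATAC vs ACGA ✗; k=5: AATAC vs ACGAT ✗; k=6: GAATAC vs ACGATA ✗; k=7: AGAATAC vs ACGATAT ✗.
Only k = 2 is perfect, so the longest perfect 3' overlap is 2.

Longest perfect overlap: 2 complementary base pairs; below the dimer-risk threshold (threshold 3).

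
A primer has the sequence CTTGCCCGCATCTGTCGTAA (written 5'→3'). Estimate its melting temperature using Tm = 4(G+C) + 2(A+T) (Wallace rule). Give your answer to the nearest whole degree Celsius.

Base counts: A=3, T=6, G=4, C=7 (length 20).
Tm = 2·(3+6) + 4·(4+7) = 2·9 + 4·11 = 18 + 44 = 62°C.

62°C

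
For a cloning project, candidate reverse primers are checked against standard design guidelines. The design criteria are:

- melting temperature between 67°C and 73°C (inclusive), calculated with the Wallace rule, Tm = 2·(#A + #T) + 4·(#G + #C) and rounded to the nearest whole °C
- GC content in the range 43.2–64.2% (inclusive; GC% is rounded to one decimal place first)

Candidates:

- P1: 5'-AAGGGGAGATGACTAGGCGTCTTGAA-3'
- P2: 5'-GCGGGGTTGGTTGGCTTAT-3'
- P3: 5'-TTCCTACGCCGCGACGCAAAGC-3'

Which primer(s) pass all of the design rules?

P3 only.

P1 (26 nt, A=8 T=5 G=10 C=3): Tm = 2·13 + 4·13 = 78°C, outside 67–73°C ✗; GC 13/26 = 50.0% ✓ — fails.
P2 (19 nt, A=1 T=7 G=9 C=2): Tm = 2·8 + 4·11 = 60°C, outside 67–73°C ✗; GC 11/19 = 57.9% ✓ — fails.
P3 (22 nt, A=5 T=3 G=5 C=9): Tm = 2·8 + 4·14 = 72°C ✓; GC 14/22 = 63.6% ✓ — passes.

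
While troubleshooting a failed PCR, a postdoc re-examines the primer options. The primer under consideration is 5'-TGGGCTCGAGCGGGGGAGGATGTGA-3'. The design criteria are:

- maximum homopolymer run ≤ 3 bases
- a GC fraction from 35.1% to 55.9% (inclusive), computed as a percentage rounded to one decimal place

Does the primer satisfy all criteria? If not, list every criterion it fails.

Fails: homopolymer run, GC content.

Base counts: A=4, T=4, G=14, C=3 (length 25).
homopolymer run: longest run = 5, exceeds 3 ✗
GC content: GC 17/25 = 68.0%, outside 35.1–55.9% ✗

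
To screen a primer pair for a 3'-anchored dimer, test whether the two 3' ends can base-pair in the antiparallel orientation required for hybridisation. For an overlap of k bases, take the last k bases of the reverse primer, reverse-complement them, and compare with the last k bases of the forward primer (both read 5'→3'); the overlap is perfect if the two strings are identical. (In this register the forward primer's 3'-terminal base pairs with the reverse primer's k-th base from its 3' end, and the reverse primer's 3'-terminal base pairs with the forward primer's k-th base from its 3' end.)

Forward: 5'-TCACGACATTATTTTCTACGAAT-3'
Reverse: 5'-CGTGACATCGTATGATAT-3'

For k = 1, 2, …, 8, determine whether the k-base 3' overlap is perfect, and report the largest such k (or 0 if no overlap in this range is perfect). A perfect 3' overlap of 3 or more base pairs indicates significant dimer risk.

Last 8 bases (5'→3') — forward …CTACGAAT, reverse …TATGATAT.
Reverse complement of the reverse primer's last 8 bases: ATATCATA; its first k bases are the reverse complement of the reverse primer's last k bases, so a perfect k-base overlap needs the forward primer's last k bases to equal them.
Comparing (forward last k vs required): k=1: T vs A ✗; k=2: AT vs AT ✓; k=3: AAT vs ATA ✗; k=4: GAAT vs ATAT ✗; k=5: CGAAT vs ATATC ✗; k=6: ACGAAT vs ATATCA ✗; k=7: TACGAAT vs ATATCAT ✗; k=8: CTACGAAT vs ATATCATA ✗.
Only k = 2 is perfect, so the longest perfect 3' overlap is 2.

Longest perfect overlap: 2 complementary base pairs; below the dimer-risk threshold (threshold 3).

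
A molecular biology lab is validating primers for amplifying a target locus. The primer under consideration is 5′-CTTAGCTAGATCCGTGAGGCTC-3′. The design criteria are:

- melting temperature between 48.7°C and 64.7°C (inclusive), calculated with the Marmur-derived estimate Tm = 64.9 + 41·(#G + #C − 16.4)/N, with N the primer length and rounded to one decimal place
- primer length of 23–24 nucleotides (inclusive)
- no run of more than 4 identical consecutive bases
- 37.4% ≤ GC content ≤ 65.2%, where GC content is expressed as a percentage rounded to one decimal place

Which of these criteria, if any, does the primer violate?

Base counts: A=4, T=6, G=6, C=6 (length 22).
Tm: Tm = 64.9 + 41·(12 − 16.4)/22 = 56.7°C ✓
length: length 22, outside 23–24 ✗
homopolymer run: longest run = 2 ✓
GC content: GC 12/22 = 54.5% ✓

Fails: length.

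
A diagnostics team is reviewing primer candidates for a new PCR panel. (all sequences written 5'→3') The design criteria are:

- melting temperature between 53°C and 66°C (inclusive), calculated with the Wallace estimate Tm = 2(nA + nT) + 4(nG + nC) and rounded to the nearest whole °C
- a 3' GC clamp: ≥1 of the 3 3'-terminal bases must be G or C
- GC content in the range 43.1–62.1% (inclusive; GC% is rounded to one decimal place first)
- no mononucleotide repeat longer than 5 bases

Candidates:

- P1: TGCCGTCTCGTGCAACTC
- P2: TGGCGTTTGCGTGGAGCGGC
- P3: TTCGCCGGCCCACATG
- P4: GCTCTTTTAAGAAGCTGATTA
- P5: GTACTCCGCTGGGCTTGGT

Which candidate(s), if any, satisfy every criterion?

P1 only.

P1 (18 nt, A=2 T=5 G=4 C=7): Tm = 2·7 + 4·11 = 58°C ✓; 3' end CTC has 2 G/C ✓; GC 11/18 = 61.1% ✓; longest run = 2 ✓ — passes.
P2 (20 nt, A=1 T=5 G=10 C=4): Tm = 2·6 + 4·14 = 68°C, outside 53–66°C ✗; 3' end GGC has 3 G/C ✓; GC 14/20 = 70.0%, outside 43.1–62.1% ✗; longest run = 3 ✓ — fails.
P3 (16 nt, A=2 T=3 G=4 C=7): Tm = 2·5 + 4·11 = 54°C ✓; 3' end ATG has 1 G/C ✓; GC 11/16 = 68.8%, outside 43.1–62.1% ✗; longest run = 3 ✓ — fails.
P4 (21 nt, A=6 T=8 G=4 C=3): Tm = 2·14 + 4·7 = 56°C ✓; 3' end TTA has 0 G/C, need ≥1 ✗; GC 7/21 = 33.3%, outside 43.1–62.1% ✗; longest run = 4 ✓ — fails.
P5 (19 nt, A=1 T=6 G=7 C=5): Tm = 2·7 + 4·12 = 62°C ✓; 3' end GGT has 2 G/C ✓; GC 12/19 = 63.2%, outside 43.1–62.1% ✗; longest run = 3 ✓ — fails.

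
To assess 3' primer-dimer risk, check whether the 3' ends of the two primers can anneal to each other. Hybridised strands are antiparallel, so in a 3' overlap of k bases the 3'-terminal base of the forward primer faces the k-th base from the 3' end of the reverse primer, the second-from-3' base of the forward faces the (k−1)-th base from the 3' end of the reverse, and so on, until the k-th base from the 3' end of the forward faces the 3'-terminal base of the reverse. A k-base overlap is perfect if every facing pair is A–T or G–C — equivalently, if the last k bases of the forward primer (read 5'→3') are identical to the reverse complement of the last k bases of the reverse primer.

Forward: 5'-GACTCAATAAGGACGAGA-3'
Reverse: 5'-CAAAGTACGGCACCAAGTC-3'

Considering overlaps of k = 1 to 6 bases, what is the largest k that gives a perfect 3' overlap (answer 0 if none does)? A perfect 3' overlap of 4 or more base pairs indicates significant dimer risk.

Last 6 bases (5'→3') — forward …ACGAGA, reverse …CAAGTC.
Reverse complement of the reverse primer's last 6 bases: GACTTG; its first k bases are the reverse complement of the reverse primer's last k bases, so a perfect k-base overlap needs the forward primer's last k bases to equal them.
Comparing (forward last k vs required): k=1: A vs G ✗; k=2: GA vs GA ✓; k=3: AGA vs GAC ✗; k=4: GAGA vs GACT ✗; k=5: CGAGA vs GACTT ✗; k=6: ACGAGA vs GACTTG ✗.
Only k = 2 is perfect, so the longest perfect 3' overlap is 2.

Longest perfect overlap: 2 complementary base pairs; below the dimer-risk threshold (threshold 4).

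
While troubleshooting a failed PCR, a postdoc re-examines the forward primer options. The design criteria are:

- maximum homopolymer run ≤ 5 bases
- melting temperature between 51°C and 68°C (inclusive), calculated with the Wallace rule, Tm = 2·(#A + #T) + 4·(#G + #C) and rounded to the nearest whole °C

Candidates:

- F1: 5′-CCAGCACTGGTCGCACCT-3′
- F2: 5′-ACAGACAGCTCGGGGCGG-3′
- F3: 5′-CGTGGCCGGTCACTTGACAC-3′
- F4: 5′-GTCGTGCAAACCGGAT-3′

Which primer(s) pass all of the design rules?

F1, F2 and F3.

F1 (18 nt, A=3 T=3 G=4 C=8): longest run = 2 ✓; Tm = 2·6 + 4·12 = 60°C ✓ — passes.
F2 (18 nt, A=4 T=1 G=8 C=5): longest run = 4 ✓; Tm = 2·5 + 4·13 = 62°C ✓ — passes.
F3 (20 nt, A=3 T=4 G=6 C=7): longest run = 2 ✓; Tm = 2·7 + 4·13 = 66°C ✓ — passes.
F4 (16 nt, A=4 T=3 G=5 C=4): longest run = 3 ✓; Tm = 2·7 + 4·9 = 50°C, outside 51–68°C ✗ — fails.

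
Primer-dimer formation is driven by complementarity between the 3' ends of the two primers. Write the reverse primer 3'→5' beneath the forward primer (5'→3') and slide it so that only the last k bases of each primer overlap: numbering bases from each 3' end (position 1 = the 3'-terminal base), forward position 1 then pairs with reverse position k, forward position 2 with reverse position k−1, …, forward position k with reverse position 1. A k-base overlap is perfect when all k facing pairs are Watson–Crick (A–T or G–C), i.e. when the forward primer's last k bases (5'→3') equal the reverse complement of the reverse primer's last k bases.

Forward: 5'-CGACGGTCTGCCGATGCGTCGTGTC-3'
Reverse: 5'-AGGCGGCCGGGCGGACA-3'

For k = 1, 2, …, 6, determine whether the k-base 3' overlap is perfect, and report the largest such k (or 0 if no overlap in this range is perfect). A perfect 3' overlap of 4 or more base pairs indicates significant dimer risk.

Last 6 bases (5'→3') — forward …CGTGTC, reverse …CGGACA.
Reverse complement of the reverse primer's last 6 bases: TGTCCG; its first k bases are the reverse complement of the reverse primer's last k bases, so a perfect k-base overlap needs the forward primer's last k bases to equal them.
Comparing (forward last k vs required): k=1: C vs T ✗; k=2: TC vs TG ✗; k=3: GTC vs TGT ✗; k=4: TGTC vs TGTC ✓; k=5: GTGTC vs TGTCC ✗; k=6: CGTGTC vs TGTCCG ✗.
Only k = 4 is perfect, so the longest perfect 3' overlap is 4.

Longest perfect overlap: 4 complementary base pairs; significant dimer risk (threshold 4).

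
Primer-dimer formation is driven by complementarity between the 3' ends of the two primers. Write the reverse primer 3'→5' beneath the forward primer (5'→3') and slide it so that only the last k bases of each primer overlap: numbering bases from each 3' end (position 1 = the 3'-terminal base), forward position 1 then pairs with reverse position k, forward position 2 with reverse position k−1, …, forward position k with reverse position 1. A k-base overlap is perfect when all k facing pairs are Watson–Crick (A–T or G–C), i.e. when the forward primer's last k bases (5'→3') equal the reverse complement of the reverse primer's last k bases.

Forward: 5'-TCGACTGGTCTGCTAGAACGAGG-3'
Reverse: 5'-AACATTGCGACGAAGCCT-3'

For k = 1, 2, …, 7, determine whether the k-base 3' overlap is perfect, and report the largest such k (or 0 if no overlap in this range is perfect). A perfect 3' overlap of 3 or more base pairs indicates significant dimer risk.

Longest perfect overlap: 3 complementary base pairs; significant dimer risk (threshold 3).

Last 7 bases (5'→3') — forward …AACGAGG, reverse …GAAGCCT.
Reverse complement of the reverse primer's last 7 bases: AGGCTTC; its first k bases are the reverse complement of the reverse primer's last k bases, so a perfect k-base overlap needs the forward primer's last k bases to equal them.
Comparing (forward last k vs required): k=1: G vs A ✗; k=2: GG vs AG ✗; k=3: AGG vs AGG ✓; k=4: GAGG vs AGGC ✗; k=5: CGAGG vs AGGCT ✗; k=6: ACGAGG vs AGGCTT ✗; k=7: AACGAGG vs AGGCTTC ✗.
Only k = 3 is perfect, so the longest perfect 3' overlap is 3.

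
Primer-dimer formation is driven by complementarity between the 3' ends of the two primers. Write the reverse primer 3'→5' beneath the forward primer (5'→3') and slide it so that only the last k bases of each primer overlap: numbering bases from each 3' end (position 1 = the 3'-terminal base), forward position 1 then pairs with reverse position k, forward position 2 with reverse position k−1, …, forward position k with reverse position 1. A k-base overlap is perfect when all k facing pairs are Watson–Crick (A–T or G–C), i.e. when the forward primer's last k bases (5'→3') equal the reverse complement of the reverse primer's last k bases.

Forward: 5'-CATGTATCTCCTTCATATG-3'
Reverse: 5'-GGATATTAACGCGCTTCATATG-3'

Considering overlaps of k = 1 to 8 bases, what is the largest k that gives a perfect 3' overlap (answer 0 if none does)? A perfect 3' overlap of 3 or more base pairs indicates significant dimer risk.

Longest perfect overlap: 6 complementary base pairs; significant dimer risk (threshold 3).

Last 8 bases (5'→3') — forward …TTCATATG, reverse …TTCATATG.
Reverse complement of the reverse primer's last 8 bases: CATATGAA; its first k bases are the reverse complement of the reverse primer's last k bases, so a perfect k-base overlap needs the forward primer's last k bases to equal them.
Comparing (forward last k vs required): k=1: G vs C ✗; k=2: TG vs CA ✗; k=3: ATG vs CAT ✗; k=4: TATG vs CATA ✗; k=5: ATATG vs CATAT ✗; k=6: CATATG vs CATATG ✓; k=7: TCATATG vs CATATGA ✗; k=8: TTCATATG vs CATATGAA ✗.
Only k = 6 is perfect, so the longest perfect 3' overlap is 6.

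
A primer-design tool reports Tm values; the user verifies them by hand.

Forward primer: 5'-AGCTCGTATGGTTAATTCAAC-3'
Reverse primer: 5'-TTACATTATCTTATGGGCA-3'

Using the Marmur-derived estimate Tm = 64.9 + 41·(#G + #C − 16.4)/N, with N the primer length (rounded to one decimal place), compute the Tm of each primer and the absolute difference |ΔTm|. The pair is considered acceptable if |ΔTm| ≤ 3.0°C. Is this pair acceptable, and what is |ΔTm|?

Forward: G+C = 8, N = 21 → Tm = 64.9 + 41·(8 − 16.4)/21 = 48.5°C.
Reverse: G+C = 6, N = 19 → Tm = 64.9 + 41·(6 − 16.4)/19 = 42.5°C.
|ΔTm| = |48.5 − 42.5| = 6.0°C, > 3.0°C.

|ΔTm| = 6.0°C; the pair is not acceptable.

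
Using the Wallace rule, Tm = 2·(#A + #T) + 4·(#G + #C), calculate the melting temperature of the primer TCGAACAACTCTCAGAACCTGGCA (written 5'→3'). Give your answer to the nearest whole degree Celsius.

Base counts: A=8, T=4, G=4, C=8 (length 24).
Tm = 2·(8+4) + 4·(4+8) = 2·12 + 4·12 = 24 + 48 = 72°C.

72°C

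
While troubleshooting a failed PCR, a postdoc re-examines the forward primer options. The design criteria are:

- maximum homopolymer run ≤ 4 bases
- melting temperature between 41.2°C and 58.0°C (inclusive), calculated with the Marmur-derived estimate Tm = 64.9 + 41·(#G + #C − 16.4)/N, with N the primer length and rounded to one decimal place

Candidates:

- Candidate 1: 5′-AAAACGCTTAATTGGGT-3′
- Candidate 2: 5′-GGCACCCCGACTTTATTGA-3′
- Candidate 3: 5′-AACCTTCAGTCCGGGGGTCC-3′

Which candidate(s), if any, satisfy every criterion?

Candidate 2 only.

Candidate 1 (17 nt, A=6 T=5 G=4 C=2): longest run = 4 ✓; Tm = 64.9 + 41·(6 − 16.4)/17 = 39.8°C, outside 41.2–58.0°C ✗ — fails.
Candidate 2 (19 nt, A=4 T=5 G=4 C=6): longest run = 4 ✓; Tm = 64.9 + 41·(10 − 16.4)/19 = 51.1°C ✓ — passes.
Candidate 3 (20 nt, A=3 T=4 G=6 C=7): longest run = 5, exceeds 4 ✗; Tm = 64.9 + 41·(13 − 16.4)/20 = 57.9°C ✓ — fails.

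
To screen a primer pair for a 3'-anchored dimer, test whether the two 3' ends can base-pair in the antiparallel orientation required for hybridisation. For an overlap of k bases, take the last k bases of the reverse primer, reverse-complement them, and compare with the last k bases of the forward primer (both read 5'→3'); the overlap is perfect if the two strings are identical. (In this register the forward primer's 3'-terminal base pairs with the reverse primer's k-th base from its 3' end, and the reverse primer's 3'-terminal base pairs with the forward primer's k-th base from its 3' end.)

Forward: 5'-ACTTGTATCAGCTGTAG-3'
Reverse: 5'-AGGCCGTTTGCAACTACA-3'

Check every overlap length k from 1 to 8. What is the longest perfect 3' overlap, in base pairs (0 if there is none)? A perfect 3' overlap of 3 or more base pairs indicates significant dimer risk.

Last 8 bases (5'→3') — forward …AGCTGTAG, reverse …CAACTACA.
Reverse complement of the reverse primer's last 8 bases: TGTAGTTG; its first k bases are the reverse complement of the reverse primer's last k bases, so a perfect k-base overlap needs the forward primer's last k bases to equal them.
Comparing (forward last k vs required): k=1: G vs T ✗; k=2: AG vs TG ✗; k=3: TAG vs TGT ✗; k=4: GTAG vs TGTA ✗; k=5: TGTAG vs TGTAG ✓; k=6: CTGTAG vs TGTAGT ✗; k=7: GCTGTAG vs TGTAGTT ✗; k=8: AGCTGTAG vs TGTAGTTG ✗.
Only k = 5 is perfect, so the longest perfect 3' overlap is 5.

Longest perfect overlap: 5 complementary base pairs; significant dimer risk (threshold 3).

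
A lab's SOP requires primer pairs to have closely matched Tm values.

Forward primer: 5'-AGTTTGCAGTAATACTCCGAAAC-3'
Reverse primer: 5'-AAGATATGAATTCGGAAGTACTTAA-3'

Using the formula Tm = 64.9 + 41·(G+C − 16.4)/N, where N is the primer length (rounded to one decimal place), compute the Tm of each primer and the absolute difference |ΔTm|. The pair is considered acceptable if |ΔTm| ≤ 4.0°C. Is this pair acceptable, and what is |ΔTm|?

Forward: G+C = 9, N = 23 → Tm = 64.9 + 41·(9 − 16.4)/23 = 51.7°C.
Reverse: G+C = 7, N = 25 → Tm = 64.9 + 41·(7 − 16.4)/25 = 49.5°C.
|ΔTm| = |51.7 − 49.5| = 2.2°C, ≤ 4.0°C.

|ΔTm| = 2.2°C; the pair is acceptable.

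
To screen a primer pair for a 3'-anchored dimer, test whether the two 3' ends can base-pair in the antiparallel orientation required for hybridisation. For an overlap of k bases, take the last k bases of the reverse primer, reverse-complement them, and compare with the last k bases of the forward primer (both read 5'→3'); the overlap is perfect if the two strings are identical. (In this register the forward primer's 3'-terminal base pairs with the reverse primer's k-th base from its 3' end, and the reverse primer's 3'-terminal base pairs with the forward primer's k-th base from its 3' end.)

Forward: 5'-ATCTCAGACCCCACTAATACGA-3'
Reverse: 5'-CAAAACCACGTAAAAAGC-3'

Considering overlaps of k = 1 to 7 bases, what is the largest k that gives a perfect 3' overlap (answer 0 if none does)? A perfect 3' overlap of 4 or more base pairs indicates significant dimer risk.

Longest perfect overlap: 0 complementary base pairs; below the dimer-risk threshold (threshold 4).

Last 7 bases (5'→3') — forward …AATACGA, reverse …AAAAAGC.
Reverse complement of the reverse primer's last 7 bases: GCTTTTT; its first k bases are the reverse complement of the reverse primer's last k bases, so a perfect k-base overlap needs the forward primer's last k bases to equal them.
Comparing (forward last k vs required): k=1: A vs G ✗; k=2: GA vs GC ✗; k=3: CGA vs GCT ✗; k=4: ACGA vs GCTT ✗; k=5: TACGA vs GCTTT ✗; k=6: ATACGA vs GCTTTT ✗; k=7: AATACGA vs GCTTTTT ✗.
No overlap length from 1 to 7 is perfect, so the longest perfect 3' overlap is 0.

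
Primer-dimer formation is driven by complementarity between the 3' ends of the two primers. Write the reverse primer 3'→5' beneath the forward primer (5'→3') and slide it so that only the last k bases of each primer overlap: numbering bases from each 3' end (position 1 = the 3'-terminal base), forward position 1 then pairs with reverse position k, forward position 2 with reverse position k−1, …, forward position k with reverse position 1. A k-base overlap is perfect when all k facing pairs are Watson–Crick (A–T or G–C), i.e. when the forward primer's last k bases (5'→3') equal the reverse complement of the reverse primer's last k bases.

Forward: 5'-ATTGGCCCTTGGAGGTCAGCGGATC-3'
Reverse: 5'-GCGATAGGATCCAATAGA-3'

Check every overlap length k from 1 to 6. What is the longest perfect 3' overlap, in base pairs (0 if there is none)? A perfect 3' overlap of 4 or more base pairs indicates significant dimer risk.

Last 6 bases (5'→3') — forward …CGGATC, reverse …AATAGA.
Reverse complement of the reverse primer's last 6 bases: TCTATT; its first k bases are the reverse complement of the reverse primer's last k bases, so a perfect k-base overlap needs the forward primer's last k bases to equal them.
Comparing (forward last k vs required): k=1: C vs T ✗; k=2: TC vs TC ✓; k=3: ATC vs TCT ✗; k=4: GATC vs TCTA ✗; k=5: GGATC vs TCTAT ✗; k=6: CGGATC vs TCTATT ✗.
Only k = 2 is perfect, so the longest perfect 3' overlap is 2.

Longest perfect overlap: 2 complementary base pairs; below the dimer-risk threshold (threshold 4).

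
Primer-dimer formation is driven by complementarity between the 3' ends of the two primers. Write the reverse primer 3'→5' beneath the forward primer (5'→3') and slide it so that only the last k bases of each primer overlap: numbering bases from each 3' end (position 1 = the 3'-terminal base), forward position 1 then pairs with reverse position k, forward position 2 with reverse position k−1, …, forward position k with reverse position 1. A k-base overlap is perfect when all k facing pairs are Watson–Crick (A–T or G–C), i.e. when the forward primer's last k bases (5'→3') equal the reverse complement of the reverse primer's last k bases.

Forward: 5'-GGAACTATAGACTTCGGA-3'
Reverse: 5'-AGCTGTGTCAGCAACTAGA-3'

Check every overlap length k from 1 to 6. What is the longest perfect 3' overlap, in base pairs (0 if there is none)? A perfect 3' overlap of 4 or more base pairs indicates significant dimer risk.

Last 6 bases (5'→3') — forward …TTCGGA, reverse …ACTAGA.
Reverse complement of the reverse primer's last 6 bases: TCTAGT; its first k bases are the reverse complement of the reverse primer's last k bases, so a perfect k-base overlap needs the forward primer's last k bases to equal them.
Comparing (forward last k vs required): k=1: A vs T ✗; k=2: GA vs TC ✗; k=3: GGA vs TCT ✗; k=4: CGGA vs TCTA ✗; k=5: TCGGA vs TCTAG ✗; k=6: TTCGGA vs TCTAGT ✗.
No overlap length from 1 to 6 is perfect, so the longest perfect 3' overlap is 0.

Longest perfect overlap: 0 complementary base pairs; below the dimer-risk threshold (threshold 4).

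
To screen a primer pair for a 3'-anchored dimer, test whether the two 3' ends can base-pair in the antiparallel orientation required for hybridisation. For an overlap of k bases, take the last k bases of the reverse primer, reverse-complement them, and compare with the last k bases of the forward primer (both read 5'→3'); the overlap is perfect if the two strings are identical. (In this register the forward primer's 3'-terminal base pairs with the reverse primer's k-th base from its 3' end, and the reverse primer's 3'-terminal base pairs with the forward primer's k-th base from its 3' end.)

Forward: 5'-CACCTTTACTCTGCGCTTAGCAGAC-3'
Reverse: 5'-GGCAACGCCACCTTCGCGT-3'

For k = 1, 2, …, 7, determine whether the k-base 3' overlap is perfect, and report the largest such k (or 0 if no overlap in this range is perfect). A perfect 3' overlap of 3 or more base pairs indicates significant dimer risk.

Longest perfect overlap: 2 complementary base pairs; below the dimer-risk threshold (threshold 3).

Last 7 bases (5'→3') — forward …AGCAGAC, reverse …TTCGCGT.
Reverse complement of the reverse primer's last 7 bases: ACGCGAA; its first k bases are the reverse complement of the reverse primer's last k bases, so a perfect k-base overlap needs the forward primer's last k bases to equal them.
Comparing (forward last k vs required): k=1: C vs A ✗; k=2: AC vs AC ✓; k=3: GAC vs ACG ✗; k=4: AGAC vs ACGC ✗; k=5: CAGAC vs ACGCG ✗; k=6: GCAGAC vs ACGCGA ✗; k=7: AGCAGAC vs ACGCGAA ✗.
Only k = 2 is perfect, so the longest perfect 3' overlap is 2.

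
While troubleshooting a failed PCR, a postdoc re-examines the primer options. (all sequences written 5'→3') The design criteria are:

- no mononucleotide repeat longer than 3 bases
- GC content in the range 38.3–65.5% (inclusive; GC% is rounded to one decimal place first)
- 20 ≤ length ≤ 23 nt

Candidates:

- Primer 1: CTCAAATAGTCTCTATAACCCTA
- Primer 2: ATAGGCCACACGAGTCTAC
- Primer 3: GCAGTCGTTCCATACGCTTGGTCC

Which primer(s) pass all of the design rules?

Primer 1 (23 nt, A=8 T=7 G=1 C=7): longest run = 3 ✓; GC 8/23 = 34.8%, outside 38.3–65.5% ✗; length 23 ✓ — fails.
Primer 2 (19 nt, A=6 T=3 G=4 C=6): longest run = 2 ✓; GC 10/19 = 52.6% ✓; length 19, outside 20–23 ✗ — fails.
Primer 3 (24 nt, A=3 T=7 G=6 C=8): longest run = 2 ✓; GC 14/24 = 58.3% ✓; length 24, outside 20–23 ✗ — fails.

None of the candidates satisfy all criteria.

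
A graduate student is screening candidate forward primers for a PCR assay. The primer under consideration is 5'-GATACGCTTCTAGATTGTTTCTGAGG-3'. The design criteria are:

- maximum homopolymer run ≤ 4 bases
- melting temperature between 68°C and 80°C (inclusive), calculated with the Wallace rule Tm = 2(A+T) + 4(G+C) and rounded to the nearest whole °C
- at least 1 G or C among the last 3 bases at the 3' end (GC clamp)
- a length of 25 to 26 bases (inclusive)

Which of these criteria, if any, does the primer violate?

Base counts: A=5, T=10, G=7, C=4 (length 26).
homopolymer run: longest run = 3 ✓
Tm: Tm = 2·15 + 4·11 = 74°C ✓
GC clamp: 3' end AGG has 2 G/C ✓
length: length 26 ✓

Meets all criteria.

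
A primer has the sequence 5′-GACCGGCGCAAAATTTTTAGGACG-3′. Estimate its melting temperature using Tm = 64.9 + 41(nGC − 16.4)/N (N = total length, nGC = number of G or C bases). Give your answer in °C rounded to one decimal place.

57.4°C

Base counts: A=7, T=5, G=7, C=5; G+C = 12, N = 24.
Tm = 64.9 + 41·(12 − 16.4)/24 = 64.9 + -180.40/24 = 57.4°C.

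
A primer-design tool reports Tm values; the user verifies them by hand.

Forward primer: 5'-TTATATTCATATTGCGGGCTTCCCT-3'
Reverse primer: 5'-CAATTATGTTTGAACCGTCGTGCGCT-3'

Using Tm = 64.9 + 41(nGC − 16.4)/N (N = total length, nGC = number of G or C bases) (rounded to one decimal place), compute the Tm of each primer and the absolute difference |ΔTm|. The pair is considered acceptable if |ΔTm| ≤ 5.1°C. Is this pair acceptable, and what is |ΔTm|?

|ΔTm| = 3.6°C; the pair is acceptable.

Forward: G+C = 10, N = 25 → Tm = 64.9 + 41·(10 − 16.4)/25 = 54.4°C.
Reverse: G+C = 12, N = 26 → Tm = 64.9 + 41·(12 − 16.4)/26 = 58.0°C.
|ΔTm| = |54.4 − 58.0| = 3.6°C, ≤ 5.1°C.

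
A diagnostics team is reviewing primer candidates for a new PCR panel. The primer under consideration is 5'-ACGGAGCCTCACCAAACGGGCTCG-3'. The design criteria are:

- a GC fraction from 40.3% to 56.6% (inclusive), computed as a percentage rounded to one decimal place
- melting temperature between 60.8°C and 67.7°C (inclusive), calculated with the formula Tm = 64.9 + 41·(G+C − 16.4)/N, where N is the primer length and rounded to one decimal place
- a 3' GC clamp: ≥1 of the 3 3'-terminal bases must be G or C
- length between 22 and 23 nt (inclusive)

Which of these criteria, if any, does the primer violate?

Fails: GC content, length.

Base counts: A=6, T=2, G=7, C=9 (length 24).
GC content: GC 16/24 = 66.7%, outside 40.3–56.6% ✗
Tm: Tm = 64.9 + 41·(16 − 16.4)/24 = 64.2°C ✓
GC clamp: 3' end TCG has 2 G/C ✓
length: length 24, outside 22–23 ✗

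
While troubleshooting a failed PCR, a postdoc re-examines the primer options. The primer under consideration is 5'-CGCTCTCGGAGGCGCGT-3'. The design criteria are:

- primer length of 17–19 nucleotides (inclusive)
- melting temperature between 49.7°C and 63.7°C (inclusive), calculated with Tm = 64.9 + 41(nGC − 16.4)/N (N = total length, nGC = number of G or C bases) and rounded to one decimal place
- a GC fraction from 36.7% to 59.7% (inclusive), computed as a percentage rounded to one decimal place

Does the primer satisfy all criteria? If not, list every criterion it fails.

Base counts: A=1, T=3, G=7, C=6 (length 17).
length: length 17 ✓
Tm: Tm = 64.9 + 41·(13 − 16.4)/17 = 56.7°C ✓
GC content: GC 13/17 = 76.5%, outside 36.7–59.7% ✗

Fails: GC content.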